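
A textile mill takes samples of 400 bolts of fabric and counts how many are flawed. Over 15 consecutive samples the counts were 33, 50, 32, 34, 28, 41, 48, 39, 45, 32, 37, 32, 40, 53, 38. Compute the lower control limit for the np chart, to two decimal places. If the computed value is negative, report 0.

21.04

p̄ = Σdᵢ / (k·n) = 582 / (15 × 400) = 0.09700
LCL = np̄ − 3·√(np̄(1−p̄)) = 38.8000 − 3 × 5.9192 = 21.0425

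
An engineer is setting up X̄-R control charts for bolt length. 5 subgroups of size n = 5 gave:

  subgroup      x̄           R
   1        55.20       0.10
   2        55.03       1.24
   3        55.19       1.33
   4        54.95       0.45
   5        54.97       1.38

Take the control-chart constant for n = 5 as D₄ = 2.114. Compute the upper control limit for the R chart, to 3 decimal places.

R̄ = (0.10 + 1.24 + 1.33 + 0.45 + 1.38) / 5 = 4.5000 / 5 = 0.9000
UCL_R = D₄·R̄ = 2.114 × 0.9000 = 1.9026

1.903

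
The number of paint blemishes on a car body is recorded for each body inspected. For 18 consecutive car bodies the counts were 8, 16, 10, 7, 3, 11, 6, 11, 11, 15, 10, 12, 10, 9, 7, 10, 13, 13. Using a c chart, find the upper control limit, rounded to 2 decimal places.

c̄ = (8 + 16 + 10 + 7 + 3 + 11 + 6 + 11 + 11 + 15 + 10 + 12 + 10 + 9 + 7 + 10 + 13 + 13) / 18 = 182 / 18 = 10.1111
UCL = c̄ + 3√c̄ = 10.1111 + 3 × √10.1111 = 10.1111 + 3 × 3.1798 = 19.6505

19.65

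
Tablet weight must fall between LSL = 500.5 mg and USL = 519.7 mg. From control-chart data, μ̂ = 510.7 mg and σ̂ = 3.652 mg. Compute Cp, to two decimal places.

Cp = (USL − LSL) / (6σ̂) = (519.7 − 500.5) / (6 × 3.652) = 19.2000 / 21.9120 = 0.8762

0.88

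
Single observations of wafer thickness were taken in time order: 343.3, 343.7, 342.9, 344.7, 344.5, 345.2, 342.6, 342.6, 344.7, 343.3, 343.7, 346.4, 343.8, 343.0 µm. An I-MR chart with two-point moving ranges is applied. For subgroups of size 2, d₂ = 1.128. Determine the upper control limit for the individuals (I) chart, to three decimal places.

347.261

X̄ = (343.3 + 343.7 + 342.9 + 344.7 + 344.5 + 345.2 + 342.6 + 342.6 + 344.7 + 343.3 + 343.7 + 346.4 + 343.8 + 343.0) / 14 = 343.8857
Moving ranges: 0.4, 0.8, 1.8, 0.2, 0.7, 2.6, 0.0, 2.1, 1.4, 0.4, 2.7, 2.6, 0.8; M̄R̄ = 16.5000 / 13 = 1.2692
UCL = X̄ + 3·M̄R̄/d₂ = 343.8857 + 3 × 1.2692 / 1.128 = 347.2613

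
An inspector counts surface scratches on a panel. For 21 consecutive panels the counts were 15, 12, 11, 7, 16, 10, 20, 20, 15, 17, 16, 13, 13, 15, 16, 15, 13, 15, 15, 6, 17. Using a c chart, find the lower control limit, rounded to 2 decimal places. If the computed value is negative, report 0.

2.86

c̄ = (15 + 12 + 11 + 7 + 16 + 10 + 20 + 20 + 15 + 17 + 16 + 13 + 13 + 15 + 16 + 15 + 13 + 15 + 15 + 6 + 17) / 21 = 297 / 21 = 14.1429
LCL = c̄ − 3√c̄ = 14.1429 − 3 × 3.7607 = 2.8608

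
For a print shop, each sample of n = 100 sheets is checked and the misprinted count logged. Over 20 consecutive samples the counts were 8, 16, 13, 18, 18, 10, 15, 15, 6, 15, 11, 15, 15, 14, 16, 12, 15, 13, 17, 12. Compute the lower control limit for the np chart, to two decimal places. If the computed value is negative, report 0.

3.38

p̄ = Σdᵢ / (k·n) = 274 / (20 × 100) = 0.13700
LCL = np̄ − 3·√(np̄(1−p̄)) = 13.7000 − 3 × 3.4385 = 3.3846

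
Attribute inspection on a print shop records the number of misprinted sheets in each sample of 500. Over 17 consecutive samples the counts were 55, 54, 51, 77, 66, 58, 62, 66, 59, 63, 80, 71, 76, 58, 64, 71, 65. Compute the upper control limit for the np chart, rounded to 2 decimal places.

p̄ = Σdᵢ / (k·n) = 1096 / (17 × 500) = 0.12894
UCL = np̄ + 3·√(np̄(1−p̄)) = 64.4706 + 3 × √(64.4706×0.87106) = 64.4706 + 3 × 7.4938 = 86.9521

86.95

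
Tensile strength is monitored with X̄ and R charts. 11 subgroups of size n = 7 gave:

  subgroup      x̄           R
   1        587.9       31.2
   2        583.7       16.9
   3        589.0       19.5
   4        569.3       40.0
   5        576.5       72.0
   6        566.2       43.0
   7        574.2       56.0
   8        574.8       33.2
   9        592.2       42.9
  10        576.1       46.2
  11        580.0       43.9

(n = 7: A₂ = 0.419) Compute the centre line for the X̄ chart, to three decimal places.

579.082

X̄̄ = (587.9 + 583.7 + 589.0 + 569.3 + 576.5 + 566.2 + 574.2 + 574.8 + 592.2 + 576.1 + 580.0) / 11 = 6369.9000 / 11 = 579.0818
CL = X̄̄ = 579.0818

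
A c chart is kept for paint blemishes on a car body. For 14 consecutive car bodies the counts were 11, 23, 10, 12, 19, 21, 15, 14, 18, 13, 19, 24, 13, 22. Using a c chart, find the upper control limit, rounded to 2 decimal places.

28.98

c̄ = (11 + 23 + 10 + 12 + 19 + 21 + 15 + 14 + 18 + 13 + 19 + 24 + 13 + 22) / 14 = 234 / 14 = 16.7143
UCL = c̄ + 3√c̄ = 16.7143 + 3 × √16.7143 = 16.7143 + 3 × 4.0883 = 28.9792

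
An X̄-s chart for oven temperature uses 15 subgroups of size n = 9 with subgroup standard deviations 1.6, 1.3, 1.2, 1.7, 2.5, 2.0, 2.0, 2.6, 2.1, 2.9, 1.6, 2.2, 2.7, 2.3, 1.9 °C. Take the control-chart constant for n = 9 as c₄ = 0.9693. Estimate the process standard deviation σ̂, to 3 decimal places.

s̄ = (1.6 + 1.3 + 1.2 + 1.7 + 2.5 + 2.0 + 2.0 + 2.6 + 2.1 + 2.9 + 1.6 + 2.2 + 2.7 + 2.3 + 1.9) / 15 = 2.0400
σ̂ = s̄ / c₄ = 2.0400 / 0.9693 = 2.1046

2.105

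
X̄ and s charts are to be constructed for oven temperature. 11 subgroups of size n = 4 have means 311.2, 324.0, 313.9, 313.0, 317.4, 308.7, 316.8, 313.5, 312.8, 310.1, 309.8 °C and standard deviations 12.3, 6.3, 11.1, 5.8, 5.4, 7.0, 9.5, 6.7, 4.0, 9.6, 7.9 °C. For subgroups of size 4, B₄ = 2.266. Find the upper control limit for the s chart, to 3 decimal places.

s̄ = (12.3 + 6.3 + 11.1 + 5.8 + 5.4 + 7.0 + 9.5 + 6.7 + 4.0 + 9.6 + 7.9) / 11 = 7.7818
UCL_s = B₄·s̄ = 2.266 × 7.7818 = 17.6336

17.634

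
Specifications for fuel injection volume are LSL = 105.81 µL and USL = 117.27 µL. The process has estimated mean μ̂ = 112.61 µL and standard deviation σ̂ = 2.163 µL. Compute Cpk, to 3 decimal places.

0.718

Cpu = (USL − μ̂) / (3σ̂) = (117.27 − 112.61) / (3 × 2.163) = 0.7181; Cpl = (μ̂ − LSL) / (3σ̂) = (112.61 − 105.81) / (3 × 2.163) = 1.0479; Cpk = min(Cpu, Cpl) = 0.7181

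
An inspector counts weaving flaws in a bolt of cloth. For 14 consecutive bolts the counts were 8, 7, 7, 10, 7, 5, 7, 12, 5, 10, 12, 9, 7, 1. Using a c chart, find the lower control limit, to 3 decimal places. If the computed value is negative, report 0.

c̄ = (8 + 7 + 7 + 10 + 7 + 5 + 7 + 12 + 5 + 10 + 12 + 9 + 7 + 1) / 14 = 107 / 14 = 7.6429
LCL = c̄ − 3√c̄ = 7.6429 − 3 × 2.7646 = -0.6509 → 0 (cannot be negative)

0.000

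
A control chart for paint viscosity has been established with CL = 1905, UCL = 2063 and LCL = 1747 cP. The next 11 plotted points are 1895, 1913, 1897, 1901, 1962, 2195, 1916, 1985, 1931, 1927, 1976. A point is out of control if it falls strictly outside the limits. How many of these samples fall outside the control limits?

1

Compare each point to [1747, 2063]: sample 6 = 2195 > UCL.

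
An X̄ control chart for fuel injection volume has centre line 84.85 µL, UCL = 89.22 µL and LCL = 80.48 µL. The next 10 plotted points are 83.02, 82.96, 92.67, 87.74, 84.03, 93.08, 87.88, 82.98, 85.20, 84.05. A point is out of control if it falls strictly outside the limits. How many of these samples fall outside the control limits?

Compare each point to [80.48, 89.22]: sample 3 = 92.67 > UCL; sample 6 = 93.08 > UCL.

2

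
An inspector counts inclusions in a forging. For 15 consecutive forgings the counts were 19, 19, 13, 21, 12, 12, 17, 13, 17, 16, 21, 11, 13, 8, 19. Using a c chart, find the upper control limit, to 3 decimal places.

c̄ = (19 + 19 + 13 + 21 + 12 + 12 + 17 + 13 + 17 + 16 + 21 + 11 + 13 + 8 + 19) / 15 = 231 / 15 = 15.4000
UCL = c̄ + 3√c̄ = 15.4000 + 3 × √15.4000 = 15.4000 + 3 × 3.9243 = 27.1729

27.173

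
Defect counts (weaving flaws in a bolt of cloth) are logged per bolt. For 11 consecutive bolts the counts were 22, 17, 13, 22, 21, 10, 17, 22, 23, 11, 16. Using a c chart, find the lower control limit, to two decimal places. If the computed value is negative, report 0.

5.04

c̄ = (22 + 17 + 13 + 22 + 21 + 10 + 17 + 22 + 23 + 11 + 16) / 11 = 194 / 11 = 17.6364
LCL = c̄ − 3√c̄ = 17.6364 − 3 × 4.1996 = 5.0377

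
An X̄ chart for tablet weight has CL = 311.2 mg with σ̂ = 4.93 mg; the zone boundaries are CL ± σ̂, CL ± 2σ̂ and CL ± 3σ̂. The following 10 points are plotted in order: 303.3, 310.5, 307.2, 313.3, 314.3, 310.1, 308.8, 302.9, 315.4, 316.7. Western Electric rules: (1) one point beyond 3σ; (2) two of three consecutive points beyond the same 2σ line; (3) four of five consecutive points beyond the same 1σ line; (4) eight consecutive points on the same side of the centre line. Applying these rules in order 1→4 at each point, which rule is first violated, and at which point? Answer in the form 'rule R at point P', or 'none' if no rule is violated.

Zone of each point (C = within 1σ̂, B = 1σ̂–2σ̂, A = 2σ̂–3σ̂, * = beyond 3σ̂; sign = side of CL): 1:-B, 2:-C, 3:-C, 4:+C, 5:+C, 6:-C, 7:-C, 8:-B, 9:+C, 10:+B
No rule fires across all 10 points.

none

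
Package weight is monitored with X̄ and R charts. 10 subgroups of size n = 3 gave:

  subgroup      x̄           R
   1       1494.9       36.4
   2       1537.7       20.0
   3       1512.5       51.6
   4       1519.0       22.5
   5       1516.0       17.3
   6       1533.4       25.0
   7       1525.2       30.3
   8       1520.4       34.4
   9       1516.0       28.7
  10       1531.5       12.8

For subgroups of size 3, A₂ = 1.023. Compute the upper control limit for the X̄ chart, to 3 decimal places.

1549.202

X̄̄ = (1494.9 + 1537.7 + 1512.5 + 1519.0 + 1516.0 + 1533.4 + 1525.2 + 1520.4 + 1516.0 + 1531.5) / 10 = 15206.6000 / 10 = 1520.6600
R̄ = (36.4 + 20.0 + 51.6 + 22.5 + 17.3 + 25.0 + 30.3 + 34.4 + 28.7 + 12.8) / 10 = 279.0000 / 10 = 27.9000
UCL = X̄̄ + A₂·R̄ = 1520.6600 + 1.023 × 27.9000 = 1549.2017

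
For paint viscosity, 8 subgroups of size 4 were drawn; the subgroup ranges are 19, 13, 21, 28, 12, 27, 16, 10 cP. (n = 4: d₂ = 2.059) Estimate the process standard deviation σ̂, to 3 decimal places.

8.864

R̄ = (19 + 13 + 21 + 28 + 12 + 27 + 16 + 10) / 8 = 18.2500
σ̂ = R̄ / d₂ = 18.2500 / 2.059 = 8.8635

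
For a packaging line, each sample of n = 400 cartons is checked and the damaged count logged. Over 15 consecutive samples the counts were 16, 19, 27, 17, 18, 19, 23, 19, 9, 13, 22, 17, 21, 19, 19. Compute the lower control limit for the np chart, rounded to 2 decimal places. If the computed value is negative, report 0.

p̄ = Σdᵢ / (k·n) = 278 / (15 × 400) = 0.04633
LCL = np̄ − 3·√(np̄(1−p̄)) = 18.5333 − 3 × 4.2041 = 5.9210

5.92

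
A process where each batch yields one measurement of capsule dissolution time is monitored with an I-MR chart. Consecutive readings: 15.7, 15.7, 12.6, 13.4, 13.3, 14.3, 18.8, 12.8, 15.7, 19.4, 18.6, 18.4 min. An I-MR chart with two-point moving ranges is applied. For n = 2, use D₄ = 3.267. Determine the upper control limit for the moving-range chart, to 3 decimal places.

Moving ranges: 0.0, 3.1, 0.8, 0.1, 1.0, 4.5, 6.0, 2.9, 3.7, 0.8, 0.2; M̄R̄ = 23.1000 / 11 = 2.1000
UCL_MR = D₄·M̄R̄ = 3.267 × 2.1000 = 6.8607

6.861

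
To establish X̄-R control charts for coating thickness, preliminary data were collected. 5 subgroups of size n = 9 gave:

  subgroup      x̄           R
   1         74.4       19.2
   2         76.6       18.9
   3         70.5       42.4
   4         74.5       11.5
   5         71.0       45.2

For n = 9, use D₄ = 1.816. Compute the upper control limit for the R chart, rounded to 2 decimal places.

49.83

R̄ = (19.2 + 18.9 + 42.4 + 11.5 + 45.2) / 5 = 137.2000 / 5 = 27.4400
UCL_R = D₄·R̄ = 1.816 × 27.4400 = 49.8310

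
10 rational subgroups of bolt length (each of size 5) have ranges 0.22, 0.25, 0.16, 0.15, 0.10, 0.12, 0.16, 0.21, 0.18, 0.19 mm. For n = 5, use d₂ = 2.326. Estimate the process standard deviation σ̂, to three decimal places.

R̄ = (0.22 + 0.25 + 0.16 + 0.15 + 0.10 + 0.12 + 0.16 + 0.21 + 0.18 + 0.19) / 10 = 0.1740
σ̂ = R̄ / d₂ = 0.1740 / 2.326 = 0.0748

0.075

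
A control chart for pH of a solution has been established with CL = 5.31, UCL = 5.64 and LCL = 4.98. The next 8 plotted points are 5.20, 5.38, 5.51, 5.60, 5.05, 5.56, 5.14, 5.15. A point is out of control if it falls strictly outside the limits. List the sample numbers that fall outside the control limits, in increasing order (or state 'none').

none

All 8 points lie within [4.98, 5.64].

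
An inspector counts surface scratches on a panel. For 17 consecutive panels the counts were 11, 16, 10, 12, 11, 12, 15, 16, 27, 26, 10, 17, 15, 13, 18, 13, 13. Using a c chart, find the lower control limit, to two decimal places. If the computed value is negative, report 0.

3.38

c̄ = (11 + 16 + 10 + 12 + 11 + 12 + 15 + 16 + 27 + 26 + 10 + 17 + 15 + 13 + 18 + 13 + 13) / 17 = 255 / 17 = 15.0000
LCL = c̄ − 3√c̄ = 15.0000 − 3 × 3.8730 = 3.3810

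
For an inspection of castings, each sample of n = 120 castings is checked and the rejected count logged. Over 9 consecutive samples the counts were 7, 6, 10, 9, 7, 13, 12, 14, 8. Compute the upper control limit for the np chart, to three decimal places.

p̄ = Σdᵢ / (k·n) = 86 / (9 × 120) = 0.07963
UCL = np̄ + 3·√(np̄(1−p̄)) = 9.5556 + 3 × √(9.5556×0.92037) = 9.5556 + 3 × 2.9656 = 18.4523

18.452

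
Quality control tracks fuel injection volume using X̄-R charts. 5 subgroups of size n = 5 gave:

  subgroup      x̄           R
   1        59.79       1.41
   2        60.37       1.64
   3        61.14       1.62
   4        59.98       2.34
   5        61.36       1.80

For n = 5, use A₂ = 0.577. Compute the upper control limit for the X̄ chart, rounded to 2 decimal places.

X̄̄ = (59.79 + 60.37 + 61.14 + 59.98 + 61.36) / 5 = 302.6400 / 5 = 60.5280
R̄ = (1.41 + 1.64 + 1.62 + 2.34 + 1.80) / 5 = 8.8100 / 5 = 1.7620
UCL = X̄̄ + A₂·R̄ = 60.5280 + 0.577 × 1.7620 = 61.5447

61.54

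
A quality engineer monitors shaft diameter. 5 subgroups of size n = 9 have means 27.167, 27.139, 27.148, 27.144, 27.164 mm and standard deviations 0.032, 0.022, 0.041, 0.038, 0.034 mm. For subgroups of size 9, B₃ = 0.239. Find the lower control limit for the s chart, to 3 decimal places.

s̄ = (0.032 + 0.022 + 0.041 + 0.038 + 0.034) / 5 = 0.0334
LCL_s = B₃·s̄ = 0.239 × 0.0334 = 0.0080

0.008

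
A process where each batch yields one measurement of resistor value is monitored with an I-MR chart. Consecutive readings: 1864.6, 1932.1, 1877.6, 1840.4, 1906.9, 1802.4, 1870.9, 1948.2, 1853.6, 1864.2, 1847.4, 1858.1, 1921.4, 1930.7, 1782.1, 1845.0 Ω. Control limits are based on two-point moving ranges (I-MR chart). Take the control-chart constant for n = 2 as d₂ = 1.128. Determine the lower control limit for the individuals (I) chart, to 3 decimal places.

1713.302

X̄ = (1864.6 + 1932.1 + 1877.6 + 1840.4 + 1906.9 + 1802.4 + 1870.9 + 1948.2 + 1853.6 + 1864.2 + 1847.4 + 1858.1 + 1921.4 + 1930.7 + 1782.1 + 1845.0) / 16 = 1871.6000
Moving ranges: 67.5, 54.5, 37.2, 66.5, 104.5, 68.5, 77.3, 94.6, 10.6, 16.8, 10.7, 63.3, 9.3, 148.6, 62.9; M̄R̄ = 892.8000 / 15 = 59.5200
LCL = X̄ − 3·M̄R̄/d₂ = 1871.6000 − 3 × 59.5200 / 1.128 = 1713.3021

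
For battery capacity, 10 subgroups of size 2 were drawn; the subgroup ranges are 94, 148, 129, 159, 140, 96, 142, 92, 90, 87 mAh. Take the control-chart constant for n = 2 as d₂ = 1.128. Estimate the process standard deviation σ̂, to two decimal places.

R̄ = (94 + 148 + 129 + 159 + 140 + 96 + 142 + 92 + 90 + 87) / 10 = 117.7000
σ̂ = R̄ / d₂ = 117.7000 / 1.128 = 104.3440

104.34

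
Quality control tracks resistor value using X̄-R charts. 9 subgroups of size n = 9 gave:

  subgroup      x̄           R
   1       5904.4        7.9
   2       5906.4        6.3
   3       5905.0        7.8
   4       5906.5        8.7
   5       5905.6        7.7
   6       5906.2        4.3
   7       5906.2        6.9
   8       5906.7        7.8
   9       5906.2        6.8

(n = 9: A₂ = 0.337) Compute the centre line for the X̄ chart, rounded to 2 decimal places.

5905.91

X̄̄ = (5904.4 + 5906.4 + 5905.0 + 5906.5 + 5905.6 + 5906.2 + 5906.2 + 5906.7 + 5906.2) / 9 = 53153.2000 / 9 = 5905.9111
CL = X̄̄ = 5905.9111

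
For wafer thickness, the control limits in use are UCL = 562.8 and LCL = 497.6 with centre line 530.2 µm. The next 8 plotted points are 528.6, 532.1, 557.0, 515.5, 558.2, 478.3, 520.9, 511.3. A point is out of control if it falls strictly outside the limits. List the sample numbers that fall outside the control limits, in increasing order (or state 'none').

Compare each point to [497.6, 562.8]: sample 6 = 478.3 < LCL.

6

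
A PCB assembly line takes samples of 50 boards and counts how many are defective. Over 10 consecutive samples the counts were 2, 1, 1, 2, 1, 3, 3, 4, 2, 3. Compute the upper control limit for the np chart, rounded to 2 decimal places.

p̄ = Σdᵢ / (k·n) = 22 / (10 × 50) = 0.04400
UCL = np̄ + 3·√(np̄(1−p̄)) = 2.2000 + 3 × √(2.2000×0.95600) = 2.2000 + 3 × 1.4502 = 6.5507

6.55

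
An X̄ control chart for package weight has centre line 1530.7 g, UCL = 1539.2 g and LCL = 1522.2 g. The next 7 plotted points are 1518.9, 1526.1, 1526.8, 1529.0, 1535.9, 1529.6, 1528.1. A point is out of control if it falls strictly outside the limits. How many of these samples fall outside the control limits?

1

Compare each point to [1522.2, 1539.2]: sample 1 = 1518.9 < LCL.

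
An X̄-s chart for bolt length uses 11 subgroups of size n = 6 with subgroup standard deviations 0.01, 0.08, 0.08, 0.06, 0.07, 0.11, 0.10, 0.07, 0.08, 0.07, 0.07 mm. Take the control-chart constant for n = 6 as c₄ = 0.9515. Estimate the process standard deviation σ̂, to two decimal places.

s̄ = (0.01 + 0.08 + 0.08 + 0.06 + 0.07 + 0.11 + 0.10 + 0.07 + 0.08 + 0.07 + 0.07) / 11 = 0.0727
σ̂ = s̄ / c₄ = 0.0727 / 0.9515 = 0.0764

0.08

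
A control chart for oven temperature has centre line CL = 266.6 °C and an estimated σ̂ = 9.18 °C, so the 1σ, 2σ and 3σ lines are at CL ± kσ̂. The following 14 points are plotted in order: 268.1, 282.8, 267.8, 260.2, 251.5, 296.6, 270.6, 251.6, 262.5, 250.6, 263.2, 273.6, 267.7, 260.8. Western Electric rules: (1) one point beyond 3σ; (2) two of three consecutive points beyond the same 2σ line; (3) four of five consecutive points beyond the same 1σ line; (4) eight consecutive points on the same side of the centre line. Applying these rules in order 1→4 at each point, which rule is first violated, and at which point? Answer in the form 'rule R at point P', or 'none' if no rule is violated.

Zone of each point (C = within 1σ̂, B = 1σ̂–2σ̂, A = 2σ̂–3σ̂, * = beyond 3σ̂; sign = side of CL): 1:+C, 2:+B, 3:+C, 4:-C, 5:-B, 6:+*, 7:+C, 8:-B, 9:-C, 10:-B, 11:-C, 12:+C, 13:+C, 14:-C
Rule 1 (one point beyond the 3σ limits) is satisfied at point 6.

rule 1 at point 6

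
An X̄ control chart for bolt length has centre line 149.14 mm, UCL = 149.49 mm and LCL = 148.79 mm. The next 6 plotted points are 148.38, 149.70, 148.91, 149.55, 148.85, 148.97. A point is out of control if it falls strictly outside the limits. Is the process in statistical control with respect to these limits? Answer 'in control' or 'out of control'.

out of control

Compare each point to [148.79, 149.49]: sample 1 = 148.38 < LCL; sample 2 = 149.70 > UCL; sample 4 = 149.55 > UCL.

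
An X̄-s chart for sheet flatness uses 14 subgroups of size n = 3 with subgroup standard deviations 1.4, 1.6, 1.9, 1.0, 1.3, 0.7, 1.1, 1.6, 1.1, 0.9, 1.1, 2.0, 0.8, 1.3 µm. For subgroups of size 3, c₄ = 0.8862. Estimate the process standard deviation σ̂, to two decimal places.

s̄ = (1.4 + 1.6 + 1.9 + 1.0 + 1.3 + 0.7 + 1.1 + 1.6 + 1.1 + 0.9 + 1.1 + 2.0 + 0.8 + 1.3) / 14 = 1.2714
σ̂ = s̄ / c₄ = 1.2714 / 0.8862 = 1.4347

1.43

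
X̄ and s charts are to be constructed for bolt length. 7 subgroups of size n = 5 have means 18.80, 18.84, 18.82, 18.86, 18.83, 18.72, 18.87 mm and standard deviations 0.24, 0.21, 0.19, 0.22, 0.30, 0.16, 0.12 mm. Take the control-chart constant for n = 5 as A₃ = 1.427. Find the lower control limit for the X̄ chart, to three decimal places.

18.526

X̄̄ = (18.80 + 18.84 + 18.82 + 18.86 + 18.83 + 18.72 + 18.87) / 7 = 18.8200
s̄ = (0.24 + 0.21 + 0.19 + 0.22 + 0.30 + 0.16 + 0.12) / 7 = 0.2057
LCL = X̄̄ − A₃·s̄ = 18.8200 − 1.427 × 0.2057 = 18.5264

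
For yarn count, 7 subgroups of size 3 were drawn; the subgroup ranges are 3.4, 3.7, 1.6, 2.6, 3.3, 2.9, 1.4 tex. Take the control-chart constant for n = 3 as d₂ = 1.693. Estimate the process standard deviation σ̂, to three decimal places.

R̄ = (3.4 + 3.7 + 1.6 + 2.6 + 3.3 + 2.9 + 1.4) / 7 = 2.7000
σ̂ = R̄ / d₂ = 2.7000 / 1.693 = 1.5948

1.595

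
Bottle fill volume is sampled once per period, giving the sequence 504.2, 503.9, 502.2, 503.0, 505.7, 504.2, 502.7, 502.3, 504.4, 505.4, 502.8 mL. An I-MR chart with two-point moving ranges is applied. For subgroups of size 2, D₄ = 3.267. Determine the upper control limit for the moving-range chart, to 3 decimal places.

4.770

Moving ranges: 0.3, 1.7, 0.8, 2.7, 1.5, 1.5, 0.4, 2.1, 1.0, 2.6; M̄R̄ = 14.6000 / 10 = 1.4600
UCL_MR = D₄·M̄R̄ = 3.267 × 1.4600 = 4.7698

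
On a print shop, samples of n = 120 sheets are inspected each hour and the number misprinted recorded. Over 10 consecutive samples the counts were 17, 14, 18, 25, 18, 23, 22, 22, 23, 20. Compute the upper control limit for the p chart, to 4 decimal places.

0.2708

p̄ = Σdᵢ / (k·n) = 202 / (10 × 120) = 0.16833
UCL = p̄ + 3·√(p̄(1−p̄)/n) = 0.16833 + 3 × √(0.16833×0.83167/120) = 0.16833 + 3 × 0.03416 = 0.27080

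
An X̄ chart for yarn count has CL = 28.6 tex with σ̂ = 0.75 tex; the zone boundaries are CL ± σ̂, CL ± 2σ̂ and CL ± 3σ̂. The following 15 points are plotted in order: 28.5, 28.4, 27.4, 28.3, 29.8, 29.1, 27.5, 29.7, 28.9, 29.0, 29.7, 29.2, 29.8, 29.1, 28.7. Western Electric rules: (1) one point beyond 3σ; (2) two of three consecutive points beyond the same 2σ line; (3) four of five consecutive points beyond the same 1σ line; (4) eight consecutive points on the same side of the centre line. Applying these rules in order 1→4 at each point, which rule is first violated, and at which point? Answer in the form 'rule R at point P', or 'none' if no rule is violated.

Zone of each point (C = within 1σ̂, B = 1σ̂–2σ̂, A = 2σ̂–3σ̂, * = beyond 3σ̂; sign = side of CL): 1:-C, 2:-C, 3:-B, 4:-C, 5:+B, 6:+C, 7:-B, 8:+B, 9:+C, 10:+C, 11:+B, 12:+C, 13:+B, 14:+C, 15:+C
Rule 4 (eight consecutive points on the same side of the centre line) is satisfied at point 15.

rule 4 at point 15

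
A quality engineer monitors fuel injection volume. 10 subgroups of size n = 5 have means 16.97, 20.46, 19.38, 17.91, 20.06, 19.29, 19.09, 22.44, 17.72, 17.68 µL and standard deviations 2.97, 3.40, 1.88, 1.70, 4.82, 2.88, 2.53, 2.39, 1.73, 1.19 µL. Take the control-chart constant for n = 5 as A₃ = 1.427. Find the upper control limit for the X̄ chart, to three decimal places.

22.737

X̄̄ = (16.97 + 20.46 + 19.38 + 17.91 + 20.06 + 19.29 + 19.09 + 22.44 + 17.72 + 17.68) / 10 = 19.1000
s̄ = (2.97 + 3.40 + 1.88 + 1.70 + 4.82 + 2.88 + 2.53 + 2.39 + 1.73 + 1.19) / 10 = 2.5490
UCL = X̄̄ + A₃·s̄ = 19.1000 + 1.427 × 2.5490 = 22.7374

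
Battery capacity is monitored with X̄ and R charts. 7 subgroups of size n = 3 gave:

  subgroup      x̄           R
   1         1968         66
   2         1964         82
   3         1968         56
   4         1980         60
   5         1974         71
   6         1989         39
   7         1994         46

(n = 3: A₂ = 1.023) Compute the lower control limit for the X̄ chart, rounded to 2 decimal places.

X̄̄ = (1968 + 1964 + 1968 + 1980 + 1974 + 1989 + 1994) / 7 = 13837.0000 / 7 = 1976.7143
R̄ = (66 + 82 + 56 + 60 + 71 + 39 + 46) / 7 = 420.0000 / 7 = 60.0000
LCL = X̄̄ − A₂·R̄ = 1976.7143 − 1.023 × 60.0000 = 1915.3343

1915.33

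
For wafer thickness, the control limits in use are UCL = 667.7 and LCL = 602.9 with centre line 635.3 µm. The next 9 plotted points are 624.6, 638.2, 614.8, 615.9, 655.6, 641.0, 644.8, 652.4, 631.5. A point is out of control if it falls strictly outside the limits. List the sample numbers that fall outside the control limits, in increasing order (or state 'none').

none

All 9 points lie within [602.9, 667.7].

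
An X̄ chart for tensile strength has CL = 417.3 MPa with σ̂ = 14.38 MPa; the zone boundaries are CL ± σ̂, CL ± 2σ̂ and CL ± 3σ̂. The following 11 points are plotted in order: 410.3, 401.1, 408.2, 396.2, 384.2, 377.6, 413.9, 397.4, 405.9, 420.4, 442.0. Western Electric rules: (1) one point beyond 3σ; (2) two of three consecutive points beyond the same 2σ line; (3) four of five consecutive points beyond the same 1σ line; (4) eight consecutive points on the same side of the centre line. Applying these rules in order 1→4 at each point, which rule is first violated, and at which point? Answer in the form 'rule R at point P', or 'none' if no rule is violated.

Zone of each point (C = within 1σ̂, B = 1σ̂–2σ̂, A = 2σ̂–3σ̂, * = beyond 3σ̂; sign = side of CL): 1:-C, 2:-B, 3:-C, 4:-B, 5:-A, 6:-A, 7:-C, 8:-B, 9:-C, 10:+C, 11:+B
Rule 2 (two of three consecutive points beyond the same 2σ limit) is satisfied at point 6.

rule 2 at point 6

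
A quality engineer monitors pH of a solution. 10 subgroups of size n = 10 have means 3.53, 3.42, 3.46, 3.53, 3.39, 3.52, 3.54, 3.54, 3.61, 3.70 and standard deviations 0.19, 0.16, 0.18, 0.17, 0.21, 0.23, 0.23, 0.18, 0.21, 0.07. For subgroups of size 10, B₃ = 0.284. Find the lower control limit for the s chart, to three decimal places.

0.052

s̄ = (0.19 + 0.16 + 0.18 + 0.17 + 0.21 + 0.23 + 0.23 + 0.18 + 0.21 + 0.07) / 10 = 0.1830
LCL_s = B₃·s̄ = 0.284 × 0.1830 = 0.0520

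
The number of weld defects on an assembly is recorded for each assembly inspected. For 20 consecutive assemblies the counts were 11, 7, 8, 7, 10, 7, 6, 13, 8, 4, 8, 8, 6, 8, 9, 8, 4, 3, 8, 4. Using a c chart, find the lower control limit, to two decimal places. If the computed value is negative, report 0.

0.00

c̄ = (11 + 7 + 8 + 7 + 10 + 7 + 6 + 13 + 8 + 4 + 8 + 8 + 6 + 8 + 9 + 8 + 4 + 3 + 8 + 4) / 20 = 147 / 20 = 7.3500
LCL = c̄ − 3√c̄ = 7.3500 − 3 × 2.7111 = -0.7833 → 0 (cannot be negative)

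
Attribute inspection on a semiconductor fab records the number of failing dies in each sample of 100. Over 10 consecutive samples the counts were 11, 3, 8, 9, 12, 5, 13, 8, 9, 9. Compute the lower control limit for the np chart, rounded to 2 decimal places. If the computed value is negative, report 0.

p̄ = Σdᵢ / (k·n) = 87 / (10 × 100) = 0.08700
LCL = np̄ − 3·√(np̄(1−p̄)) = 8.7000 − 3 × 2.8184 = 0.2449

0.24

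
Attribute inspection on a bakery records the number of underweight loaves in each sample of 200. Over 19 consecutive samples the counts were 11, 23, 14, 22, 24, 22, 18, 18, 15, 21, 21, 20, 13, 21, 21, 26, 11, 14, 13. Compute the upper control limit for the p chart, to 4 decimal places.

p̄ = Σdᵢ / (k·n) = 348 / (19 × 200) = 0.09158
UCL = p̄ + 3·√(p̄(1−p̄)/n) = 0.09158 + 3 × √(0.09158×0.90842/200) = 0.09158 + 3 × 0.02040 = 0.15276

0.1528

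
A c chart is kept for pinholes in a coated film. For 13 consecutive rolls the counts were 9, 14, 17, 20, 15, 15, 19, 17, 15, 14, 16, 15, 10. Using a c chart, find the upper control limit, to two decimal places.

26.73

c̄ = (9 + 14 + 17 + 20 + 15 + 15 + 19 + 17 + 15 + 14 + 16 + 15 + 10) / 13 = 196 / 13 = 15.0769
UCL = c̄ + 3√c̄ = 15.0769 + 3 × √15.0769 = 15.0769 + 3 × 3.8829 = 26.7256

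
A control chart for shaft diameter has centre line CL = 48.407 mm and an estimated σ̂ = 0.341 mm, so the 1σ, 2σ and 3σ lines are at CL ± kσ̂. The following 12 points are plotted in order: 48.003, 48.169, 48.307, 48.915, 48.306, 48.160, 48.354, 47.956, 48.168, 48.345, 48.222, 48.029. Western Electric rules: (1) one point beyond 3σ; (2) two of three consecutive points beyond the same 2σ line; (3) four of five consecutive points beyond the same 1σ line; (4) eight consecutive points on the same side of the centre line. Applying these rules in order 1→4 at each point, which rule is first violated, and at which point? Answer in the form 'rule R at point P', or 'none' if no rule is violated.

rule 4 at point 12

Zone of each point (C = within 1σ̂, B = 1σ̂–2σ̂, A = 2σ̂–3σ̂, * = beyond 3σ̂; sign = side of CL): 1:-B, 2:-C, 3:-C, 4:+B, 5:-C, 6:-C, 7:-C, 8:-B, 9:-C, 10:-C, 11:-C, 12:-B
Rule 4 (eight consecutive points on the same side of the centre line) is satisfied at point 12.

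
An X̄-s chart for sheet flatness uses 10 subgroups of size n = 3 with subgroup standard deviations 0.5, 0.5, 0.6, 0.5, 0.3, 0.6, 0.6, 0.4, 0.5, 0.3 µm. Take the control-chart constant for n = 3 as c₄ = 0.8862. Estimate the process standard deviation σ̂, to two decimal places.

0.54

s̄ = (0.5 + 0.5 + 0.6 + 0.5 + 0.3 + 0.6 + 0.6 + 0.4 + 0.5 + 0.3) / 10 = 0.4800
σ̂ = s̄ / c₄ = 0.4800 / 0.8862 = 0.5416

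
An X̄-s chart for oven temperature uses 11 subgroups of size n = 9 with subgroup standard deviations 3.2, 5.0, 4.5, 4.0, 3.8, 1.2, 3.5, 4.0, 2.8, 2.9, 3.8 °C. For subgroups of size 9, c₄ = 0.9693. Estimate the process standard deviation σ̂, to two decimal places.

s̄ = (3.2 + 5.0 + 4.5 + 4.0 + 3.8 + 1.2 + 3.5 + 4.0 + 2.8 + 2.9 + 3.8) / 11 = 3.5182
σ̂ = s̄ / c₄ = 3.5182 / 0.9693 = 3.6296

3.63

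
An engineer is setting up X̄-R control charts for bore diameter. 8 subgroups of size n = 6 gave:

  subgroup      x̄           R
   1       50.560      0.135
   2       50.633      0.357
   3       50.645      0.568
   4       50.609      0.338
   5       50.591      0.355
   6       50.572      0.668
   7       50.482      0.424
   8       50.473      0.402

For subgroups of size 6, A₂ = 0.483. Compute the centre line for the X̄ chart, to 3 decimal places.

X̄̄ = (50.560 + 50.633 + 50.645 + 50.609 + 50.591 + 50.572 + 50.482 + 50.473) / 8 = 404.5650 / 8 = 50.5706
CL = X̄̄ = 50.5706

50.571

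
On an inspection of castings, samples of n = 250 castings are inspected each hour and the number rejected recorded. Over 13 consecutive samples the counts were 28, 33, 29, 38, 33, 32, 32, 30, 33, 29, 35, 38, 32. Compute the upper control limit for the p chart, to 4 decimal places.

0.1936

p̄ = Σdᵢ / (k·n) = 422 / (13 × 250) = 0.12985
UCL = p̄ + 3·√(p̄(1−p̄)/n) = 0.12985 + 3 × √(0.12985×0.87015/250) = 0.12985 + 3 × 0.02126 = 0.19362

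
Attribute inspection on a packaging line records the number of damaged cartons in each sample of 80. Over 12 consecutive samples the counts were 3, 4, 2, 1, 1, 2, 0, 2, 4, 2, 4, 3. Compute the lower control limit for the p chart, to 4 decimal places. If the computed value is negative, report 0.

0.0000

p̄ = Σdᵢ / (k·n) = 28 / (12 × 80) = 0.02917
LCL = p̄ − 3·√(p̄(1−p̄)/n) = 0.02917 − 3 × 0.01881 = -0.02727 → 0 (negative, so LCL = 0)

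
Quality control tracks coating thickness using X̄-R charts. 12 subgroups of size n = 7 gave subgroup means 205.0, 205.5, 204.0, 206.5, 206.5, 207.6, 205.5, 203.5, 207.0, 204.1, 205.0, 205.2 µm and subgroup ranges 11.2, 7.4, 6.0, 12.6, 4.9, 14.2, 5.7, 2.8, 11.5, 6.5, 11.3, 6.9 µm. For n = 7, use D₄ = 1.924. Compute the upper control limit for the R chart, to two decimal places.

R̄ = (11.2 + 7.4 + 6.0 + 12.6 + 4.9 + 14.2 + 5.7 + 2.8 + 11.5 + 6.5 + 11.3 + 6.9) / 12 = 101.0000 / 12 = 8.4167
UCL_R = D₄·R̄ = 1.924 × 8.4167 = 16.1937

16.19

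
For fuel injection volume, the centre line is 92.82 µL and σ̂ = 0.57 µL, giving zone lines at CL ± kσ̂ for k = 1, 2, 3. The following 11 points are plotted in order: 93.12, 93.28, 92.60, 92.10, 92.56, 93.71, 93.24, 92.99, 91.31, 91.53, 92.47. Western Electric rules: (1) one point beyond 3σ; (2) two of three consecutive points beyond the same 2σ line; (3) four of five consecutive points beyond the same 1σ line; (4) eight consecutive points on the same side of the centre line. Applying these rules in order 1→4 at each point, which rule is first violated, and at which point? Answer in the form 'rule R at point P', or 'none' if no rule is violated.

rule 2 at point 10

Zone of each point (C = within 1σ̂, B = 1σ̂–2σ̂, A = 2σ̂–3σ̂, * = beyond 3σ̂; sign = side of CL): 1:+C, 2:+C, 3:-C, 4:-B, 5:-C, 6:+B, 7:+C, 8:+C, 9:-A, 10:-A, 11:-C
Rule 2 (two of three consecutive points beyond the same 2σ limit) is satisfied at point 10.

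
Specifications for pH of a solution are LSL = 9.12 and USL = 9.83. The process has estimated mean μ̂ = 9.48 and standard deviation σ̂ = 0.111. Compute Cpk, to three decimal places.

Cpu = (USL − μ̂) / (3σ̂) = (9.83 − 9.48) / (3 × 0.111) = 1.0511; Cpl = (μ̂ − LSL) / (3σ̂) = (9.48 − 9.12) / (3 × 0.111) = 1.0811; Cpk = min(Cpu, Cpl) = 1.0511

1.051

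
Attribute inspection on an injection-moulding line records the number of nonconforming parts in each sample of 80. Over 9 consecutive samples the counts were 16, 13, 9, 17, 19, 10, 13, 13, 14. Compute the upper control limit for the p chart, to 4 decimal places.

0.2989

p̄ = Σdᵢ / (k·n) = 124 / (9 × 80) = 0.17222
UCL = p̄ + 3·√(p̄(1−p̄)/n) = 0.17222 + 3 × √(0.17222×0.82778/80) = 0.17222 + 3 × 0.04221 = 0.29886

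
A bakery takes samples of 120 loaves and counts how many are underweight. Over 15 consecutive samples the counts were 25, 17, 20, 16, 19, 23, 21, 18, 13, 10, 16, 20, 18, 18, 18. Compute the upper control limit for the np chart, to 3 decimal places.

p̄ = Σdᵢ / (k·n) = 272 / (15 × 120) = 0.15111
UCL = np̄ + 3·√(np̄(1−p̄)) = 18.1333 + 3 × √(18.1333×0.84889) = 18.1333 + 3 × 3.9234 = 29.9036

29.904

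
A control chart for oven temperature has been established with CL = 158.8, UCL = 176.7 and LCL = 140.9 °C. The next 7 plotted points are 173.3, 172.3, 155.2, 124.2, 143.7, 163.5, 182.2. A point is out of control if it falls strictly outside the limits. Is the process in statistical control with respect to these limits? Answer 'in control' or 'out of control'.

out of control

Compare each point to [140.9, 176.7]: sample 4 = 124.2 < LCL; sample 7 = 182.2 > UCL.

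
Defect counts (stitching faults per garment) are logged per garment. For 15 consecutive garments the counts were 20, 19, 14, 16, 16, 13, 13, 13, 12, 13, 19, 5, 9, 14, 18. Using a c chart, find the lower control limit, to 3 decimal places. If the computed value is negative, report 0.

2.935

c̄ = (20 + 19 + 14 + 16 + 16 + 13 + 13 + 13 + 12 + 13 + 19 + 5 + 9 + 14 + 18) / 15 = 214 / 15 = 14.2667
LCL = c̄ − 3√c̄ = 14.2667 − 3 × 3.7771 = 2.9353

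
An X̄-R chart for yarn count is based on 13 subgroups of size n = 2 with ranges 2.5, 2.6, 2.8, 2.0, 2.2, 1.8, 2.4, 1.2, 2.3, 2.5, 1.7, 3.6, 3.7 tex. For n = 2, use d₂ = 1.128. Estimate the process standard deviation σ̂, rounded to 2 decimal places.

2.13

R̄ = (2.5 + 2.6 + 2.8 + 2.0 + 2.2 + 1.8 + 2.4 + 1.2 + 2.3 + 2.5 + 1.7 + 3.6 + 3.7) / 13 = 2.4077
σ̂ = R̄ / d₂ = 2.4077 / 1.128 = 2.1345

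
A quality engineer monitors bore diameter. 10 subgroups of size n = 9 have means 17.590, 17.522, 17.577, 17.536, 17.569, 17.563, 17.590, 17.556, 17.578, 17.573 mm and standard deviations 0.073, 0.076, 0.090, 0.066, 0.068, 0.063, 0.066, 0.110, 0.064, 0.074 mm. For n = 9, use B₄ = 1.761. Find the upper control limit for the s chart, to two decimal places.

s̄ = (0.073 + 0.076 + 0.090 + 0.066 + 0.068 + 0.063 + 0.066 + 0.110 + 0.064 + 0.074) / 10 = 0.0750
UCL_s = B₄·s̄ = 1.761 × 0.0750 = 0.1321

0.13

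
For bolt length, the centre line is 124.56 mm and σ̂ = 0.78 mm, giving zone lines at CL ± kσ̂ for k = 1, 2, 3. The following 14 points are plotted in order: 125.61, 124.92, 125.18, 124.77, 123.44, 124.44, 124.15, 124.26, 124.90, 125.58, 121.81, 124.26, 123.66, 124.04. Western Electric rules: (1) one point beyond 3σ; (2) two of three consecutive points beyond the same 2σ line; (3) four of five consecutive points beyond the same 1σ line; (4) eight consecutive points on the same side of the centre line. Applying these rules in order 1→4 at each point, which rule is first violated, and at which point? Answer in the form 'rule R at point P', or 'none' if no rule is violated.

Zone of each point (C = within 1σ̂, B = 1σ̂–2σ̂, A = 2σ̂–3σ̂, * = beyond 3σ̂; sign = side of CL): 1:+B, 2:+C, 3:+C, 4:+C, 5:-B, 6:-C, 7:-C, 8:-C, 9:+C, 10:+B, 11:-*, 12:-C, 13:-B, 14:-C
Rule 1 (one point beyond the 3σ limits) is satisfied at point 11.

rule 1 at point 11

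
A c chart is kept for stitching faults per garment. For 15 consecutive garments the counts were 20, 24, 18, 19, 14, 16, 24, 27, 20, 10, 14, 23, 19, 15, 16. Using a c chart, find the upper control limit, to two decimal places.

c̄ = (20 + 24 + 18 + 19 + 14 + 16 + 24 + 27 + 20 + 10 + 14 + 23 + 19 + 15 + 16) / 15 = 279 / 15 = 18.6000
UCL = c̄ + 3√c̄ = 18.6000 + 3 × √18.6000 = 18.6000 + 3 × 4.3128 = 31.5383

31.54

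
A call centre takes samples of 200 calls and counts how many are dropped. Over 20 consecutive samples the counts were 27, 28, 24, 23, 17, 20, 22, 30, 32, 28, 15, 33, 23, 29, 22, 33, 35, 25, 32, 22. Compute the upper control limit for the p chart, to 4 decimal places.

p̄ = Σdᵢ / (k·n) = 520 / (20 × 200) = 0.13000
UCL = p̄ + 3·√(p̄(1−p̄)/n) = 0.13000 + 3 × √(0.13000×0.87000/200) = 0.13000 + 3 × 0.02378 = 0.20134

0.2013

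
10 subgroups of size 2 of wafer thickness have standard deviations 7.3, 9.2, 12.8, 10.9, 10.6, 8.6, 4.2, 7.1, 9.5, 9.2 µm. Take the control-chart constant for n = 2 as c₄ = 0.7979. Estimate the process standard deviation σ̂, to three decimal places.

11.204

s̄ = (7.3 + 9.2 + 12.8 + 10.9 + 10.6 + 8.6 + 4.2 + 7.1 + 9.5 + 9.2) / 10 = 8.9400
σ̂ = s̄ / c₄ = 8.9400 / 0.7979 = 11.2044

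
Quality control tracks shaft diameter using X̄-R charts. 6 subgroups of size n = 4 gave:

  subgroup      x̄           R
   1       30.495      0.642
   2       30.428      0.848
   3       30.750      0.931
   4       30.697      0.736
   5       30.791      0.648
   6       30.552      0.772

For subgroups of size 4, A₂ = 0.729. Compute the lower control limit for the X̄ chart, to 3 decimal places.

X̄̄ = (30.495 + 30.428 + 30.750 + 30.697 + 30.791 + 30.552) / 6 = 183.7130 / 6 = 30.6188
R̄ = (0.642 + 0.848 + 0.931 + 0.736 + 0.648 + 0.772) / 6 = 4.5770 / 6 = 0.7628
LCL = X̄̄ − A₂·R̄ = 30.6188 − 0.729 × 0.7628 = 30.0627

30.063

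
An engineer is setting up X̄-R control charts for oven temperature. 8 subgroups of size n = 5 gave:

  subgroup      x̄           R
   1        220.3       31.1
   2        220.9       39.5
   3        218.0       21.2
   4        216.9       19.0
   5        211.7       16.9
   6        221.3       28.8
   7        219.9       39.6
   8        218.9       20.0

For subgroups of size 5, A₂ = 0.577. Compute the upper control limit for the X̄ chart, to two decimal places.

X̄̄ = (220.3 + 220.9 + 218.0 + 216.9 + 211.7 + 221.3 + 219.9 + 218.9) / 8 = 1747.9000 / 8 = 218.4875
R̄ = (31.1 + 39.5 + 21.2 + 19.0 + 16.9 + 28.8 + 39.6 + 20.0) / 8 = 216.1000 / 8 = 27.0125
UCL = X̄̄ + A₂·R̄ = 218.4875 + 0.577 × 27.0125 = 234.0737

234.07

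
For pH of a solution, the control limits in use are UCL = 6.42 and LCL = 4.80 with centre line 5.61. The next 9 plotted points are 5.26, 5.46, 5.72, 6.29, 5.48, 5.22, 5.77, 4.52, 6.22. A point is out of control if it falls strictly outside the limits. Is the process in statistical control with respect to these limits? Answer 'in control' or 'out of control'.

out of control

Compare each point to [4.80, 6.42]: sample 8 = 4.52 < LCL.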